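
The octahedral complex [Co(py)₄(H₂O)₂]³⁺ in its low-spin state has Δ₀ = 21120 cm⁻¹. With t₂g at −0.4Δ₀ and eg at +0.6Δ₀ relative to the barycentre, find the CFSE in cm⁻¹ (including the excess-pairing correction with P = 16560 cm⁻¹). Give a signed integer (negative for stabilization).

-17568

Ligand charges: 4×(+0) from py and 2×(+0) from H₂O sum to +0; with overall charge +3, Co is +3.
Co sits in group 9; removing 3 electrons leaves Co³⁺ with 9 − 3 = 6 d electrons.
Electron filling gives t₂g⁶ eg⁰.
CFSE(orbital) = 6×(-0.4Δ₀) + 0×(0.6Δ₀) = -2.4Δ₀; with Δ₀ = 21120 cm⁻¹ that is -50688 cm⁻¹.
High-spin d⁶ would be t₂g⁴ eg² with 1 pair; low-spin has 3, so 2 excess pairs cost +2P = +33120 cm⁻¹.
Overall CFSE = -50688 + 33120 = -17568 cm⁻¹.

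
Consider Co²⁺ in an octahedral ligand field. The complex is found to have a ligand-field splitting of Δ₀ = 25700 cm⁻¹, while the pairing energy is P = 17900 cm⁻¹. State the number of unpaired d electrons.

1

Co sits in group 9; removing 2 electrons leaves Co²⁺ with 9 − 2 = 7 d electrons.
Δ₀ > P, so pairing is preferred: the ground state is low-spin.
That gives t₂g⁶ eg¹.
Unpaired electrons: 1.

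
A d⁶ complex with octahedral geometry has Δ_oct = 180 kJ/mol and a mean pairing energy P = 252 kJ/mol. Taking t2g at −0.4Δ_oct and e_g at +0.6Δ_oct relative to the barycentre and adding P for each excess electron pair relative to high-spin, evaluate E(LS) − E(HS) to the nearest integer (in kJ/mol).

144

In the high-spin limit (t2g^4 e_g^2) the orbital term is -0.4Δ_oct = -72 kJ/mol, with no excess pairing.
Low-spin: t2g^6 e_g^0, orbital CFSE = -2.4Δ_oct = -432 kJ/mol; plus 2 excess pairs × P = +504 kJ/mol; total 72 kJ/mol.
E(LS) − E(HS) = 72 − (-72) = 144 kJ/mol.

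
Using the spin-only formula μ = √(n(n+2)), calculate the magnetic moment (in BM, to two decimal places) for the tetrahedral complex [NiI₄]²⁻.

Each I⁻ contributes -1; 4 × (-1) = -4. With overall charge -2, Ni is in the +2 oxidation state.
Ni²⁺: group 10, so d-count = 10 − 2 = 8.
With tetrahedral geometry the complex is necessarily high-spin.
Configuration: e⁴ t₂⁴ → 2 unpaired electrons.
μ(spin-only) = √[2(2+2)] = √8 ≈ 2.83 BM.

2.83 BM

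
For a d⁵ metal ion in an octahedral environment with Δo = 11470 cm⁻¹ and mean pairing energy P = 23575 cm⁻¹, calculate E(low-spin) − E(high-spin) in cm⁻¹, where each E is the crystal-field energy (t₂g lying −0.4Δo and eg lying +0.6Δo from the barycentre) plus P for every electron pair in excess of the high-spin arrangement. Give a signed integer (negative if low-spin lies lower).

24210

High-spin d⁵ fills as t₂g³ eg² with CFSE 3(−0.4) + 2(+0.6) = 0.0Δo = 0 cm⁻¹.
Low-spin t₂g⁵ eg⁰ gives -2.0Δo = -22940 cm⁻¹, but forming 2 extra pairs costs 2P = 47150 cm⁻¹, so E(LS) = -22940 + 47150 = 24210 cm⁻¹.
Thus E(LS) − E(HS) = 24210 cm⁻¹.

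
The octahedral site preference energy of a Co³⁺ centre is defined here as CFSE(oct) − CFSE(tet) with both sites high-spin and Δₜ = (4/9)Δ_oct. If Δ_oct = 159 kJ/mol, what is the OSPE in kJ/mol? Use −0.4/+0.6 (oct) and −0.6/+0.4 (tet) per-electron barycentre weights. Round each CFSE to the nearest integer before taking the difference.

Co is in group 9, so Co³⁺ is d⁶ (9 − 3 = 6).
Octahedral high-spin t₂g⁴ eg²: CFSE = -0.4 × 159 = -64 kJ/mol.
Tetrahedral: e³ t₂³, CFSE = 3(−0.6) + 3(+0.4) = -0.6Δₜ = -0.6 × (4/9) × 159 = -42 kJ/mol.
OSPE = -64 − (-42) = -22 kJ/mol.

-22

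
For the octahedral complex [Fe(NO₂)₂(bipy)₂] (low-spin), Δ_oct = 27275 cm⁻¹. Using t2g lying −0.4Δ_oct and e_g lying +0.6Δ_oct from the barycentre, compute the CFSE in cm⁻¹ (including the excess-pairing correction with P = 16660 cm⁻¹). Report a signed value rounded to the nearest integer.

-32140

Ligand charges: 2×(-1) from NO₂⁻ and 2×(+0) from bipy sum to -2; with overall charge +0, Fe is +2.
Fe sits in group 8; removing 2 electrons leaves Fe²⁺ with 8 − 2 = 6 d electrons.
The d⁶ electrons fill as t2g^6 e_g^0.
Orbital CFSE = 6(-0.4) + 0(0.6) = -2.4Δ_oct = -2.4 × 27275 = -65460 cm⁻¹.
Pairing penalty: 3 pairs vs 1 in the high-spin reference → 2 extra × P = 33320 cm⁻¹.
Combining: -65460 + 33320 = -32140 cm⁻¹.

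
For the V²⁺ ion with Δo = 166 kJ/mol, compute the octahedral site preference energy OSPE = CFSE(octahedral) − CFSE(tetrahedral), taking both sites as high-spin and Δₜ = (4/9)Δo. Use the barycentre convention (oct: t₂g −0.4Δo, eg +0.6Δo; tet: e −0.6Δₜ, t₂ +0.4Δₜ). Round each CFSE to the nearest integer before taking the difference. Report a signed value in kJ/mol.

-140

V²⁺: group 5, so d-count = 5 − 2 = 3.
Octahedral (high-spin): t2g^3 e_g^0, CFSE = 3(−0.4) + 0(+0.6) = -1.2Δo = -1.2 × 166 = -199 kJ/mol.
In a tetrahedral site the filling is e^2 t2^1: CFSE(tet) = -0.8Δₜ = -0.8 × (4/9)(166) = -59 kJ/mol.
Subtracting, OSPE = -199 − (-59) = -140 kJ/mol.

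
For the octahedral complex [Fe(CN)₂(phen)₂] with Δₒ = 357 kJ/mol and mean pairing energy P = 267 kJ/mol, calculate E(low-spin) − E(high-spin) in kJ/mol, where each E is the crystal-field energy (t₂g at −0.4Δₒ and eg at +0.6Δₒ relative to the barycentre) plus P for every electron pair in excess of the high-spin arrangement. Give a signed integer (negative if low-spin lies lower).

Ligand charges: 2×(-1) from CN⁻ and 2×(+0) from phen sum to -2; with overall charge +0, Fe is +2.
Fe²⁺: group 8, so d-count = 8 − 2 = 6.
High-spin d⁶ fills as t₂g⁴ eg² with CFSE 4(−0.4) + 2(+0.6) = -0.4Δₒ = -143 kJ/mol.
Low-spin t₂g⁶ eg⁰ gives -2.4Δₒ = -857 kJ/mol, but forming 2 extra pairs costs 2P = 534 kJ/mol, so E(LS) = -857 + 534 = -323 kJ/mol.
E(LS) − E(HS) = -323 − (-143) = -180 kJ/mol.

-180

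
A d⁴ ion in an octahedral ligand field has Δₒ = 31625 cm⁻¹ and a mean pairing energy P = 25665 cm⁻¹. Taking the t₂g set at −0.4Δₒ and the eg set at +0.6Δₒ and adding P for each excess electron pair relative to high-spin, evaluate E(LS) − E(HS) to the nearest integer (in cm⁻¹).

-5960

High-spin: t₂g³ eg¹, CFSE = -0.6Δₒ = -18975 cm⁻¹.
Low-spin: t₂g⁴ eg⁰, orbital CFSE = -1.6Δₒ = -50600 cm⁻¹; plus 1 excess pair × P = +25665 cm⁻¹; total -24935 cm⁻¹.
The difference is -24935 − (-18975) = -5960 cm⁻¹, so low-spin lies lower.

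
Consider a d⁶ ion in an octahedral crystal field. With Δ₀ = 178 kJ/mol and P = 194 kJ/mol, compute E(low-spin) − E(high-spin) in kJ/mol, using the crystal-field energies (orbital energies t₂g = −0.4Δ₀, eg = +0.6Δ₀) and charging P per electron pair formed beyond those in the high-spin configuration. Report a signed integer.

32

In the high-spin limit (t₂g⁴ eg²) the orbital term is -0.4Δ₀ = -71 kJ/mol, with no excess pairing.
Low-spin: t₂g⁶ eg⁰, orbital CFSE = -2.4Δ₀ = -427 kJ/mol; plus 2 excess pairs × P = +388 kJ/mol; total -39 kJ/mol.
E(LS) − E(HS) = -39 − (-71) = 32 kJ/mol.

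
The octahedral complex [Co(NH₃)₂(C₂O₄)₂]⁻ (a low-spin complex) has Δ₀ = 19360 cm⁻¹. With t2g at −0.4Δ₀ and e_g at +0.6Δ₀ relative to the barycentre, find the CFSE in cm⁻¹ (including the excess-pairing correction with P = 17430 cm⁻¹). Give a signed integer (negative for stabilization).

-11604

Ligand charges: 2×(+0) from NH₃ and 2×(-2) from C₂O₄²⁻ sum to -4; with overall charge -1, Co is +3.
Co sits in group 9; removing 3 electrons leaves Co³⁺ with 9 − 3 = 6 d electrons.
The d⁶ electrons fill as t2g^6 e_g^0.
The orbital stabilization is -2.4Δ₀ = -2.4 × 19360 = -46464 cm⁻¹.
Pairing penalty: 3 pairs vs 1 in the high-spin reference → 2 extra × P = 34860 cm⁻¹.
Combining: -46464 + 34860 = -11604 cm⁻¹.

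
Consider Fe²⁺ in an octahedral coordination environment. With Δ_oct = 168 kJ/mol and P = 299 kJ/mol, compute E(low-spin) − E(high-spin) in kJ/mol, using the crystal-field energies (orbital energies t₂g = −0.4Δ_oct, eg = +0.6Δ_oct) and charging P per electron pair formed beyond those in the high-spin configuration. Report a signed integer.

Fe sits in group 8; removing 2 electrons leaves Fe²⁺ with 8 − 2 = 6 d electrons.
High-spin: t₂g⁴ eg², CFSE = -0.4Δ_oct = -67 kJ/mol.
Low-spin t₂g⁶ eg⁰ gives -2.4Δ_oct = -403 kJ/mol, but forming 2 extra pairs costs 2P = 598 kJ/mol, so E(LS) = -403 + 598 = 195 kJ/mol.
The difference is 195 − (-67) = 262 kJ/mol, so high-spin lies lower.

262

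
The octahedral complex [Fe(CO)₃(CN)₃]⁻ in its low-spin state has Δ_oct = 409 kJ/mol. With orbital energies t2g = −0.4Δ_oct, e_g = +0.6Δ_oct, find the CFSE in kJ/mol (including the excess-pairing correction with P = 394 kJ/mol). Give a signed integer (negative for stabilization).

-194

Ligand charges: 3×(+0) from CO and 3×(-1) from CN⁻ sum to -3; with overall charge -1, Fe is +2.
Fe is in group 8, so Fe²⁺ is d⁶ (8 − 2 = 6).
Electron filling gives t2g^6 e_g^0.
CFSE(orbital) = 6×(-0.4Δ_oct) + 0×(0.6Δ_oct) = -2.4Δ_oct; with Δ_oct = 409 kJ/mol that is -982 kJ/mol.
Pairing penalty: 3 pairs vs 1 in the high-spin reference → 2 extra × P = 788 kJ/mol.
Net CFSE = -982 + 788 = -194 kJ/mol.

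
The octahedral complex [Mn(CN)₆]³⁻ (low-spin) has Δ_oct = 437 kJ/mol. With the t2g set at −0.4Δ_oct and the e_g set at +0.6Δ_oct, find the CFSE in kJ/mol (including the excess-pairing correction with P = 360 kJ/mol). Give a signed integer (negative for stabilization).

Each CN⁻ contributes -1; 6 × (-1) = -6. With overall charge -3, Mn is in the +3 oxidation state.
Mn³⁺: group 7, so d-count = 7 − 3 = 4.
The d⁴ electrons fill as t2g^4 e_g^0.
The orbital stabilization is -1.6Δ_oct = -1.6 × 437 = -699 kJ/mol.
Pairing penalty: 1 pair vs 0 in the high-spin reference → 1 extra × P = 360 kJ/mol.
Combining: -699 + 360 = -339 kJ/mol.

-339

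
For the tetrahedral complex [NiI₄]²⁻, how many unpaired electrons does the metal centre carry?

2

Each I⁻ contributes -1; 4 × (-1) = -4. With overall charge -2, Ni is in the +2 oxidation state.
Ni sits in group 10; removing 2 electrons leaves Ni²⁺ with 10 − 2 = 8 d electrons.
Tetrahedral fields are weak (Δₜ ≈ 4/9 Δₒ), so electrons fill high-spin.
Configuration: e⁴ t₂⁴, giving 2 unpaired electrons.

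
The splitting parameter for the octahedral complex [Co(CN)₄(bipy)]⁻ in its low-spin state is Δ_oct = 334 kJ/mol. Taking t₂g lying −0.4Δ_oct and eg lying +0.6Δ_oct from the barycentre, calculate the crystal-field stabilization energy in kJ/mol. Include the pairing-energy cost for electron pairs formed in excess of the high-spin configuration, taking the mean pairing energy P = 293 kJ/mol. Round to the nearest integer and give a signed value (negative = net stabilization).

-216

Ligand charges: 4×(-1) from CN⁻ and 1×(+0) from bipy sum to -4; with overall charge -1, Co is +3.
Co³⁺: group 9, so d-count = 9 − 3 = 6.
Configuration: t₂g⁶ eg⁰.
CFSE(orbital) = 6×(-0.4Δ_oct) + 0×(0.6Δ_oct) = -2.4Δ_oct; with Δ_oct = 334 kJ/mol that is -802 kJ/mol.
Pairing penalty: 3 pairs vs 1 in the high-spin reference → 2 extra × P = 586 kJ/mol.
Net CFSE = -802 + 586 = -216 kJ/mol.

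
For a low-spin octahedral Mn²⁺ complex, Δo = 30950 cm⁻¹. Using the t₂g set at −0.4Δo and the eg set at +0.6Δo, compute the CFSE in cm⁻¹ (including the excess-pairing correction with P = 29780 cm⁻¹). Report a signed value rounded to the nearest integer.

-2340

Mn²⁺: group 7, so d-count = 7 − 2 = 5.
Configuration: t₂g⁵ eg⁰.
Orbital CFSE = 5(-0.4) + 0(0.6) = -2.0Δo = -2.0 × 30950 = -61900 cm⁻¹.
Relative to high-spin t₂g³ eg² (0 paired), the low-spin configuration has 2 additional pairs, contributing +2 × 29780 = +59560 cm⁻¹.
Net CFSE = -61900 + 59560 = -2340 cm⁻¹.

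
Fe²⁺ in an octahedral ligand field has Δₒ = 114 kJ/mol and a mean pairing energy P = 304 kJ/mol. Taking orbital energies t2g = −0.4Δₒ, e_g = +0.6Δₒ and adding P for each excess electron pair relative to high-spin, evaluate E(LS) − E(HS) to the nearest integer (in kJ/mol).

380

Fe²⁺: group 8, so d-count = 8 − 2 = 6.
High-spin: t2g^4 e_g^2, CFSE = -0.4Δₒ = -46 kJ/mol.
Low-spin: t2g^6 e_g^0, orbital CFSE = -2.4Δₒ = -274 kJ/mol; plus 2 excess pairs × P = +608 kJ/mol; total 334 kJ/mol.
E(LS) − E(HS) = 334 − (-46) = 380 kJ/mol.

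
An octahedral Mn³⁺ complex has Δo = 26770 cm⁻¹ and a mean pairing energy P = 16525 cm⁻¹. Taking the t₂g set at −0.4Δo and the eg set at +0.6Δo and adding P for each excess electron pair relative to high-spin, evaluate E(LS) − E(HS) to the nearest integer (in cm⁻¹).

Mn³⁺: group 7, so d-count = 7 − 3 = 4.
High-spin: t₂g³ eg¹, CFSE = -0.6Δo = -16062 cm⁻¹.
For low-spin the configuration is t₂g⁴ eg⁰: orbital energy -1.6 × 26770 = -42832 cm⁻¹, and 1 additional pair relative to high-spin adds 16525 cm⁻¹, giving -26307 cm⁻¹.
The difference is -26307 − (-16062) = -10245 cm⁻¹, so low-spin lies lower.

-10245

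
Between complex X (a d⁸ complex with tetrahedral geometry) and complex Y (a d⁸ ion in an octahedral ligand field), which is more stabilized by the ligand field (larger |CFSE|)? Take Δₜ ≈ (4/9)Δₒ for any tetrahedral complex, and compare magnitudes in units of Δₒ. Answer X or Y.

Y

X: Tetrahedral fields are weak (Δₜ ≈ 4/9 Δₒ), so electrons fill high-spin; e⁴ t₂⁴, CFSE = -0.8Δₜ ≈ -0.36Δₒ.
Y: For octahedral d⁸ the high- and low-spin configurations coincide; t₂g⁶ eg², CFSE = -1.2Δₒ.
So Y has the larger |CFSE|.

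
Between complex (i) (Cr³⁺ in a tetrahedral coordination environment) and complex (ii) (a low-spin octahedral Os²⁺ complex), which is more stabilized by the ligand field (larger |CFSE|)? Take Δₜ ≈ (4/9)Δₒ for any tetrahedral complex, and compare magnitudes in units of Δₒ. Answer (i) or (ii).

(ii)

(i): Cr is in group 6, so Cr³⁺ is d³ (6 − 3 = 3); Tetrahedral splitting is small, so the complex is high-spin; e^2 t2^1, CFSE = -0.8Δₜ ≈ -0.36Δₒ.
(ii): Os sits in group 8; removing 2 electrons leaves Os²⁺ with 8 − 2 = 6 d electrons; t₂g⁶ eg⁰, CFSE = -2.4Δₒ.
So (ii) has the larger |CFSE|.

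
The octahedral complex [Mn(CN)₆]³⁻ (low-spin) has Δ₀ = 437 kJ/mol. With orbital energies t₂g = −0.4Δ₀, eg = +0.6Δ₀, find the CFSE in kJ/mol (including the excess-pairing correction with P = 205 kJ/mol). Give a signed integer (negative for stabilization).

Each CN⁻ contributes -1; 6 × (-1) = -6. With overall charge -3, Mn is in the +3 oxidation state.
Mn sits in group 7; removing 3 electrons leaves Mn³⁺ with 7 − 3 = 4 d electrons.
Electron filling gives t₂g⁴ eg⁰.
CFSE(orbital) = 4×(-0.4Δ₀) + 0×(0.6Δ₀) = -1.6Δ₀; with Δ₀ = 437 kJ/mol that is -699 kJ/mol.
High-spin d⁴ would be t₂g³ eg¹ with 0 pairs; low-spin has 1, so 1 excess pair costs +1P = +205 kJ/mol.
Overall CFSE = -699 + 205 = -494 kJ/mol.

-494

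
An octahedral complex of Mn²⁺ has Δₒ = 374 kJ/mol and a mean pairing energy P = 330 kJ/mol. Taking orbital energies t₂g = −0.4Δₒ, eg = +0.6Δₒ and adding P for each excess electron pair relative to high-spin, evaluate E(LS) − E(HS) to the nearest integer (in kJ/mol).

-88

Mn sits in group 7; removing 2 electrons leaves Mn²⁺ with 7 − 2 = 5 d electrons.
High-spin: t₂g³ eg², CFSE = 0.0Δₒ = 0 kJ/mol.
For low-spin the configuration is t₂g⁵ eg⁰: orbital energy -2.0 × 374 = -748 kJ/mol, and 2 additional pairs relative to high-spin add 660 kJ/mol, giving -88 kJ/mol.
The difference is -88 − (0) = -88 kJ/mol, so low-spin lies lower.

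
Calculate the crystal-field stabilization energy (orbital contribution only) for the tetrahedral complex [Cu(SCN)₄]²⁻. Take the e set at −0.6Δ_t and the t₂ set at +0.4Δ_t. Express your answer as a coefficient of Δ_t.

-0.4 Δ_t

Each SCN⁻ contributes -1; 4 × (-1) = -4. With overall charge -2, Cu is in the +2 oxidation state.
Cu sits in group 11; removing 2 electrons leaves Cu²⁺ with 11 − 2 = 9 d electrons.
Tetrahedral splitting is small, so the complex is high-spin.
Configuration: e⁴ t₂⁵.
CFSE = 4(-0.6Δ_t) + 5(0.4Δ_t) = -2.4Δ_t + 2.0Δ_t = -0.4Δ_t.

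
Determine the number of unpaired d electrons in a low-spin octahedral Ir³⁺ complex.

0

Ir³⁺: group 9, so d-count = 9 − 3 = 6.
Configuration: t₂g⁶ eg⁰, giving 0 unpaired electrons.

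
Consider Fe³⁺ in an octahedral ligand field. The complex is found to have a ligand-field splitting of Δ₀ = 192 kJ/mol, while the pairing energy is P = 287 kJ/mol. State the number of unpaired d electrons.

5

Fe is in group 8, so Fe³⁺ is d⁵ (8 − 3 = 5).
With Δ₀ < P the complex is high-spin.
Configuration: t₂g³ eg².
Unpaired electrons: 5.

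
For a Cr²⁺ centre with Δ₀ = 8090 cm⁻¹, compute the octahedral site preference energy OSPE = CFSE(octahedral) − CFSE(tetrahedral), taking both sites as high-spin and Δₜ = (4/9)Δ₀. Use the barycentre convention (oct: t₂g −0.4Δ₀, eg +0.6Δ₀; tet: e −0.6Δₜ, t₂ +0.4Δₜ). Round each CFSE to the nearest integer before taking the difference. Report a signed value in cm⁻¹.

-3416

Cr sits in group 6; removing 2 electrons leaves Cr²⁺ with 6 − 2 = 4 d electrons.
Octahedral (high-spin): t₂g³ eg¹, CFSE = 3(−0.4) + 1(+0.6) = -0.6Δ₀ = -0.6 × 8090 = -4854 cm⁻¹.
In a tetrahedral site the filling is e² t₂²: CFSE(tet) = -0.4Δₜ = -0.4 × (4/9)(8090) = -1438 cm⁻¹.
OSPE = -4854 − (-1438) = -3416 cm⁻¹.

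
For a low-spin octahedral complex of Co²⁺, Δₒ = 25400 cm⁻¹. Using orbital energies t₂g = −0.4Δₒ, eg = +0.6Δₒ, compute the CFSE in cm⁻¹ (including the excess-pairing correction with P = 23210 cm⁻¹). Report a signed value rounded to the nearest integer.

Co sits in group 9; removing 2 electrons leaves Co²⁺ with 9 − 2 = 7 d electrons.
Electron filling gives t₂g⁶ eg¹.
The orbital stabilization is -1.8Δₒ = -1.8 × 25400 = -45720 cm⁻¹.
Relative to high-spin t₂g⁵ eg² (2 paired), the low-spin configuration has 1 additional pair, contributing +1 × 23210 = +23210 cm⁻¹.
Net CFSE = -45720 + 23210 = -22510 cm⁻¹.

-22510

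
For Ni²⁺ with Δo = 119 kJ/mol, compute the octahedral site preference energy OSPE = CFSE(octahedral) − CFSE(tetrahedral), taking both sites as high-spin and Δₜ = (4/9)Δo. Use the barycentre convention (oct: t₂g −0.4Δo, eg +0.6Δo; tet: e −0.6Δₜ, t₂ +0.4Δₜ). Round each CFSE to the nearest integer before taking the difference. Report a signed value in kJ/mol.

Group 10 minus oxidation state +2 gives a d⁸ configuration for Ni²⁺.
In an octahedral site d⁸ (HS) is t2g^6 e_g^2, giving CFSE(oct) = -1.2Δo = -143 kJ/mol.
Tetrahedral: e^4 t2^4, CFSE = 4(−0.6) + 4(+0.4) = -0.8Δₜ = -0.8 × (4/9) × 119 = -42 kJ/mol.
OSPE = CFSE(oct) − CFSE(tet) = -143 − (-42) = -101 kJ/mol.

-101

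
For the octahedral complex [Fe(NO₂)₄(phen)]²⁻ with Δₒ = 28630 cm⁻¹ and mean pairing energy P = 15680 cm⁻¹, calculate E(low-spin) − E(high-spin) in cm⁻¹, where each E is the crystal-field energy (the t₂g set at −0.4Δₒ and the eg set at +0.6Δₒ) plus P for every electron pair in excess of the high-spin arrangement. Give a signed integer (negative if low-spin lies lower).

Ligand charges: 4×(-1) from NO₂⁻ and 1×(+0) from phen sum to -4; with overall charge -2, Fe is +2.
Group 8 minus oxidation state +2 gives a d⁶ configuration for Fe²⁺.
In the high-spin limit (t₂g⁴ eg²) the orbital term is -0.4Δₒ = -11452 cm⁻¹, with no excess pairing.
Low-spin: t₂g⁶ eg⁰, orbital CFSE = -2.4Δₒ = -68712 cm⁻¹; plus 2 excess pairs × P = +31360 cm⁻¹; total -37352 cm⁻¹.
The difference is -37352 − (-11452) = -25900 cm⁻¹, so low-spin lies lower.

-25900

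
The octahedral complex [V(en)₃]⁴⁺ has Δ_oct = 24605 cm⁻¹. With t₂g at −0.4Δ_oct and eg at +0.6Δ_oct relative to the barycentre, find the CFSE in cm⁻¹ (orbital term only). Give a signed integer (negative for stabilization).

en is neutral, so the +4 overall charge sits on V: oxidation state +4.
V⁴⁺: group 5, so d-count = 5 − 4 = 1.
For octahedral d¹ the high- and low-spin configurations coincide.
Configuration: t₂g¹ eg⁰.
Orbital CFSE = 1(-0.4) + 0(0.6) = -0.4Δ_oct = -0.4 × 24605 = -9842 cm⁻¹.

-9842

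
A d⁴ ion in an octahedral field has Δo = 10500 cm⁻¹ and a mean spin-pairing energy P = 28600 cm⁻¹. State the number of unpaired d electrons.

With Δo < P the complex is high-spin.
Filling d⁴ accordingly: t2g^3 e_g^1.
Unpaired electrons: 4.

4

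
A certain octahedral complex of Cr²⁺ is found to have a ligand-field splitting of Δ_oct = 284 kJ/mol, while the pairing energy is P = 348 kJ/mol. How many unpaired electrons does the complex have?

4

Cr is in group 6, so Cr²⁺ is d⁴ (6 − 2 = 4).
Δ_oct < P, so pairing is avoided: the ground state is high-spin.
That gives t2g^3 e_g^1.
Unpaired electrons: 4.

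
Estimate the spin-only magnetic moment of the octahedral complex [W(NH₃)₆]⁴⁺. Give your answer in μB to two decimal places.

2.83 μB

NH₃ is neutral, so the +4 overall charge sits on W: oxidation state +4.
W⁴⁺: group 6, so d-count = 6 − 4 = 2.
Configuration: t₂g² eg⁰ → 2 unpaired electrons.
μ(spin-only) = √[2(2+2)] = √8 ≈ 2.83 μB.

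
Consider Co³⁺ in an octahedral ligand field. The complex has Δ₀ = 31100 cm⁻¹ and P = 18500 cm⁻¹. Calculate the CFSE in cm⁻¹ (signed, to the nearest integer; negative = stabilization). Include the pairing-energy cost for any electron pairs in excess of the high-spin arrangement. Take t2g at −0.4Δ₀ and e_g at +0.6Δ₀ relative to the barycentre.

-37640

Co³⁺: group 9, so d-count = 9 − 3 = 6.
Since Δ₀ = 31100 cm⁻¹ > P = 18500 cm⁻¹, the complex adopts the low-spin configuration.
Configuration: t2g^6 e_g^0.
Orbital CFSE = -2.4Δ₀ = -2.4 × 31100 = -74640 cm⁻¹.
Excess pairs vs high-spin: 3 − 1 = 2; pairing cost = +37000 cm⁻¹.
Net CFSE = -74640 + 37000 = -37640 cm⁻¹.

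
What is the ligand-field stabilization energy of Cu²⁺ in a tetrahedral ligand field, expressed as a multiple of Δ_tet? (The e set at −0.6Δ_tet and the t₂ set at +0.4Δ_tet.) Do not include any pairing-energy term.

Cu is in group 11, so Cu²⁺ is d⁹ (11 − 2 = 9).
Tetrahedral fields are weak (Δₜ ≈ 4/9 Δₒ), so electrons fill high-spin.
Configuration: e⁴ t₂⁵.
CFSE = 4(-0.6Δ_tet) + 5(0.4Δ_tet) = -2.4Δ_tet + 2.0Δ_tet = -0.4Δ_tet.

-0.4 Δ_tet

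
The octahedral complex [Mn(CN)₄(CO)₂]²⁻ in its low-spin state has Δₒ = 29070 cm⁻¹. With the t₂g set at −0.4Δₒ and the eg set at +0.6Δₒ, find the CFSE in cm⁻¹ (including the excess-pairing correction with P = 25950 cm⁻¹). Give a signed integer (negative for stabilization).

-6240

Ligand charges: 4×(-1) from CN⁻ and 2×(+0) from CO sum to -4; with overall charge -2, Mn is +2.
Group 7 minus oxidation state +2 gives a d⁵ configuration for Mn²⁺.
Electron filling gives t₂g⁵ eg⁰.
CFSE(orbital) = 5×(-0.4Δₒ) + 0×(0.6Δₒ) = -2.0Δₒ; with Δₒ = 29070 cm⁻¹ that is -58140 cm⁻¹.
Pairing penalty: 2 pairs vs 0 in the high-spin reference → 2 extra × P = 51900 cm⁻¹.
Net CFSE = -58140 + 51900 = -6240 cm⁻¹.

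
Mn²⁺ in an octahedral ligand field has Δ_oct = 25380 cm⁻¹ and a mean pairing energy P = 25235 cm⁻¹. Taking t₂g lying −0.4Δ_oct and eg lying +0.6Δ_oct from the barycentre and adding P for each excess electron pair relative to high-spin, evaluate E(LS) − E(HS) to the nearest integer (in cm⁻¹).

Mn is in group 7, so Mn²⁺ is d⁵ (7 − 2 = 5).
High-spin: t₂g³ eg², CFSE = 0.0Δ_oct = 0 cm⁻¹.
Low-spin t₂g⁵ eg⁰ gives -2.0Δ_oct = -50760 cm⁻¹, but forming 2 extra pairs costs 2P = 50470 cm⁻¹, so E(LS) = -50760 + 50470 = -290 cm⁻¹.
Thus E(LS) − E(HS) = -290 cm⁻¹.

-290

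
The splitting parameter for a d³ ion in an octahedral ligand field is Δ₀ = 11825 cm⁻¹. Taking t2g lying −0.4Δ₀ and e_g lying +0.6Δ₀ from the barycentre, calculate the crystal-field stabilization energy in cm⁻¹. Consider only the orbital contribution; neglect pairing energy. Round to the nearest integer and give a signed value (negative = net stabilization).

-14190

Electron filling gives t2g^3 e_g^0.
CFSE(orbital) = 3×(-0.4Δ₀) + 0×(0.6Δ₀) = -1.2Δ₀; with Δ₀ = 11825 cm⁻¹ that is -14190 cm⁻¹.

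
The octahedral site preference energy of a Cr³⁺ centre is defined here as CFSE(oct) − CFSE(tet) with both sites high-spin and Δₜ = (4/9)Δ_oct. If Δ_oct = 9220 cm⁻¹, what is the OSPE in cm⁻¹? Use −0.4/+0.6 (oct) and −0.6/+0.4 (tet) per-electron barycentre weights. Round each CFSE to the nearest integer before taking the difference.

-7786

Cr sits in group 6; removing 3 electrons leaves Cr³⁺ with 6 − 3 = 3 d electrons.
In an octahedral site d³ (HS) is t2g^3 e_g^0, giving CFSE(oct) = -1.2Δ_oct = -11064 cm⁻¹.
Tetrahedral e^2 t2^1 gives -0.8Δₜ = -0.8 × (4/9) × 9220 = -3278 cm⁻¹.
OSPE = CFSE(oct) − CFSE(tet) = -11064 − (-3278) = -7786 cm⁻¹.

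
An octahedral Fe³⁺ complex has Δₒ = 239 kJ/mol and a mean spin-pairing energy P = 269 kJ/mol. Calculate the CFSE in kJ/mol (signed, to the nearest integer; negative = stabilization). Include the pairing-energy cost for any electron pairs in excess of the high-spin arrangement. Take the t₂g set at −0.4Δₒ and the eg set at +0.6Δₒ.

0

Fe³⁺: group 8, so d-count = 8 − 3 = 5.
Δₒ < P, so pairing is avoided: the ground state is high-spin.
Filling d⁵ accordingly: t₂g³ eg².
Orbital CFSE = 0.0Δₒ = 0.0 × 239 = 0 kJ/mol.
High-spin has no excess pairs, so no pairing correction applies.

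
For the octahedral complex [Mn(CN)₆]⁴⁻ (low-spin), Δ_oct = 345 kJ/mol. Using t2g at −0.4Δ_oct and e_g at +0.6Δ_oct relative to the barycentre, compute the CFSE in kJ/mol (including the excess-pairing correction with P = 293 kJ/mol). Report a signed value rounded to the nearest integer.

-104

Each CN⁻ contributes -1; 6 × (-1) = -6. With overall charge -4, Mn is in the +2 oxidation state.
Mn is in group 7, so Mn²⁺ is d⁵ (7 − 2 = 5).
The d⁵ electrons fill as t2g^5 e_g^0.
The orbital stabilization is -2.0Δ_oct = -2.0 × 345 = -690 kJ/mol.
Pairing penalty: 2 pairs vs 0 in the high-spin reference → 2 extra × P = 586 kJ/mol.
Combining: -690 + 586 = -104 kJ/mol.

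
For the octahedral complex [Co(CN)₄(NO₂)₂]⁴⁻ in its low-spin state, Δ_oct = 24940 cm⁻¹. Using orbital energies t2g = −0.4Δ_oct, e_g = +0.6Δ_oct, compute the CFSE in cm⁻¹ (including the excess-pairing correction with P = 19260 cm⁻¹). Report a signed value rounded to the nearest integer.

Ligand charges: 4×(-1) from CN⁻ and 2×(-1) from NO₂⁻ sum to -6; with overall charge -4, Co is +2.
Group 9 minus oxidation state +2 gives a d⁷ configuration for Co²⁺.
The d⁷ electrons fill as t2g^6 e_g^1.
The orbital stabilization is -1.8Δ_oct = -1.8 × 24940 = -44892 cm⁻¹.
High-spin d⁷ would be t2g^5 e_g^2 with 2 pairs; low-spin has 3, so 1 excess pair costs +1P = +19260 cm⁻¹.
Net CFSE = -44892 + 19260 = -25632 cm⁻¹.

-25632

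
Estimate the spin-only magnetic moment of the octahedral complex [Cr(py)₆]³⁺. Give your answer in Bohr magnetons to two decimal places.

3.87 Bohr magnetons

py is neutral, so the +3 overall charge sits on Cr: oxidation state +3.
Cr³⁺: group 6, so d-count = 6 − 3 = 3.
For octahedral d³ the high- and low-spin configurations coincide.
Configuration: t2g^3 e_g^0 → 3 unpaired electrons.
μ(spin-only) = √[3(3+2)] = √15 ≈ 3.87 Bohr magnetons.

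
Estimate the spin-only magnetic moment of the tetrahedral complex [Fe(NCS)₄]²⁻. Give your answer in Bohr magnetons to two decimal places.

4.90 Bohr magnetons

Each NCS⁻ contributes -1; 4 × (-1) = -4. With overall charge -2, Fe is in the +2 oxidation state.
Group 8 minus oxidation state +2 gives a d⁶ configuration for Fe²⁺.
With tetrahedral geometry the complex is necessarily high-spin.
Configuration: e³ t₂³ → 4 unpaired electrons.
μ(spin-only) = √[4(4+2)] = √24 ≈ 4.90 Bohr magnetons.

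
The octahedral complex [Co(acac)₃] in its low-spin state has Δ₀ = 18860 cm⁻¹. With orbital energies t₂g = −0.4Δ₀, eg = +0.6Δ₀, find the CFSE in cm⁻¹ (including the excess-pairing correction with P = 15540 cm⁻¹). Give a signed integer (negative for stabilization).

Each acac⁻ contributes -1; 3 × (-1) = -3. With overall charge +0, Co is in the +3 oxidation state.
Co is in group 9, so Co³⁺ is d⁶ (9 − 3 = 6).
The d⁶ electrons fill as t₂g⁶ eg⁰.
Orbital CFSE = 6(-0.4) + 0(0.6) = -2.4Δ₀ = -2.4 × 18860 = -45264 cm⁻¹.
Relative to high-spin t₂g⁴ eg² (1 paired), the low-spin configuration has 2 additional pairs, contributing +2 × 15540 = +31080 cm⁻¹.
Overall CFSE = -45264 + 31080 = -14184 cm⁻¹.

-14184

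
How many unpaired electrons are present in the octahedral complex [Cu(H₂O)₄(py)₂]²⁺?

Ligand charges: 4×(+0) from H₂O and 2×(+0) from py sum to +0; with overall charge +2, Cu is +2.
Cu sits in group 11; removing 2 electrons leaves Cu²⁺ with 11 − 2 = 9 d electrons.
Configuration: t₂g⁶ eg³, giving 1 unpaired electron.

1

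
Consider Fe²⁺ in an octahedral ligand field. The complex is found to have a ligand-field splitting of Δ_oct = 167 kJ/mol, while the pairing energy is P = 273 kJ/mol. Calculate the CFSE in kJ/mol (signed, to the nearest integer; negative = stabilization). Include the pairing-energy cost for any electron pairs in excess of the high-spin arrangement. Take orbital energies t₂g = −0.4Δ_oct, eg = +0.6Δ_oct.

-67

Fe sits in group 8; removing 2 electrons leaves Fe²⁺ with 8 − 2 = 6 d electrons.
With Δ_oct < P the complex is high-spin.
That gives t₂g⁴ eg².
Orbital CFSE = -0.4Δ_oct = -0.4 × 167 = -67 kJ/mol.
High-spin has no excess pairs, so no pairing correction applies.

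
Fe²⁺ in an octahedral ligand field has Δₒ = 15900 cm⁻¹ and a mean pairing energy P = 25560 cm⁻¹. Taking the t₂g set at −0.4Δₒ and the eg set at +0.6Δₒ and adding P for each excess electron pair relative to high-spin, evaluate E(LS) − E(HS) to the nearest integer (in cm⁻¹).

Fe is in group 8, so Fe²⁺ is d⁶ (8 − 2 = 6).
High-spin: t₂g⁴ eg², CFSE = -0.4Δₒ = -6360 cm⁻¹.
Low-spin: t₂g⁶ eg⁰, orbital CFSE = -2.4Δₒ = -38160 cm⁻¹; plus 2 excess pairs × P = +51120 cm⁻¹; total 12960 cm⁻¹.
The difference is 12960 − (-6360) = 19320 cm⁻¹, so high-spin lies lower.

19320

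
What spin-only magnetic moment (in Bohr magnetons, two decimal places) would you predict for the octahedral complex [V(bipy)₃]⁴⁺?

bipy is neutral, so the +4 overall charge sits on V: oxidation state +4.
V is in group 5, so V⁴⁺ is d¹ (5 − 4 = 1).
Configuration: t2g^1 e_g^0 → 1 unpaired electron.
μ(spin-only) = √[1(1+2)] = √3 ≈ 1.73 Bohr magnetons.

1.73 Bohr magnetons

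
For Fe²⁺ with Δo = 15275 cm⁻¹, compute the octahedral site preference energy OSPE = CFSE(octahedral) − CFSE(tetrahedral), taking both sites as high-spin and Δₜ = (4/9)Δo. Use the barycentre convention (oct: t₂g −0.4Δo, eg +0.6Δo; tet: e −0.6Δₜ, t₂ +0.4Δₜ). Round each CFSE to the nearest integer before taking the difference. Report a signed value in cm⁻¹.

-2037

Fe sits in group 8; removing 2 electrons leaves Fe²⁺ with 8 − 2 = 6 d electrons.
In an octahedral site d⁶ (HS) is t2g^4 e_g^2, giving CFSE(oct) = -0.4Δo = -6110 cm⁻¹.
In a tetrahedral site the filling is e^3 t2^3: CFSE(tet) = -0.6Δₜ = -0.6 × (4/9)(15275) = -4073 cm⁻¹.
OSPE = -6110 − (-4073) = -2037 cm⁻¹.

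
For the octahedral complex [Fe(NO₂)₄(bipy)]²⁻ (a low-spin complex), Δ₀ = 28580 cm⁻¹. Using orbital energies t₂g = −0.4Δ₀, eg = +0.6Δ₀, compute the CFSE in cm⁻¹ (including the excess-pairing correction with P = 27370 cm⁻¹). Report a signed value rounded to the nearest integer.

-13852

Ligand charges: 4×(-1) from NO₂⁻ and 1×(+0) from bipy sum to -4; with overall charge -2, Fe is +2.
Fe sits in group 8; removing 2 electrons leaves Fe²⁺ with 8 − 2 = 6 d electrons.
Electron filling gives t₂g⁶ eg⁰.
CFSE(orbital) = 6×(-0.4Δ₀) + 0×(0.6Δ₀) = -2.4Δ₀; with Δ₀ = 28580 cm⁻¹ that is -68592 cm⁻¹.
Relative to high-spin t₂g⁴ eg² (1 paired), the low-spin configuration has 2 additional pairs, contributing +2 × 27370 = +54740 cm⁻¹.
Overall CFSE = -68592 + 54740 = -13852 cm⁻¹.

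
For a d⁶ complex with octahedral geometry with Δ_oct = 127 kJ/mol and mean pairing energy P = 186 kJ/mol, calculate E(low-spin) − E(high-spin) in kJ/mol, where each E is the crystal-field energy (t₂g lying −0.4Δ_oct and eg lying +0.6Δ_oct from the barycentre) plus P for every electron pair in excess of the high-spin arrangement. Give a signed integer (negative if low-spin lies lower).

In the high-spin limit (t₂g⁴ eg²) the orbital term is -0.4Δ_oct = -51 kJ/mol, with no excess pairing.
For low-spin the configuration is t₂g⁶ eg⁰: orbital energy -2.4 × 127 = -305 kJ/mol, and 2 additional pairs relative to high-spin add 372 kJ/mol, giving 67 kJ/mol.
Thus E(LS) − E(HS) = 118 kJ/mol.

118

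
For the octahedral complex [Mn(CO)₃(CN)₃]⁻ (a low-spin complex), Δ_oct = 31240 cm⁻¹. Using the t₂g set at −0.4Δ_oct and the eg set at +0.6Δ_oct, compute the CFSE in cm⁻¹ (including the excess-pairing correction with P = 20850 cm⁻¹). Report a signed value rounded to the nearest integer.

-20780

Ligand charges: 3×(+0) from CO and 3×(-1) from CN⁻ sum to -3; with overall charge -1, Mn is +2.
Mn sits in group 7; removing 2 electrons leaves Mn²⁺ with 7 − 2 = 5 d electrons.
Electron filling gives t₂g⁵ eg⁰.
The orbital stabilization is -2.0Δ_oct = -2.0 × 31240 = -62480 cm⁻¹.
Relative to high-spin t₂g³ eg² (0 paired), the low-spin configuration has 2 additional pairs, contributing +2 × 20850 = +41700 cm⁻¹.
Net CFSE = -62480 + 41700 = -20780 cm⁻¹.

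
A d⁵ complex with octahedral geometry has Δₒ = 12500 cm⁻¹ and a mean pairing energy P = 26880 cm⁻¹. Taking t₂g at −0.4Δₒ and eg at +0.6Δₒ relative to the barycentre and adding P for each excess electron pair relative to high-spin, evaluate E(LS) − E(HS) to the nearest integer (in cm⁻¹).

High-spin: t₂g³ eg², CFSE = 0.0Δₒ = 0 cm⁻¹.
Low-spin t₂g⁵ eg⁰ gives -2.0Δₒ = -25000 cm⁻¹, but forming 2 extra pairs costs 2P = 53760 cm⁻¹, so E(LS) = -25000 + 53760 = 28760 cm⁻¹.
The difference is 28760 − (0) = 28760 cm⁻¹, so high-spin lies lower.

28760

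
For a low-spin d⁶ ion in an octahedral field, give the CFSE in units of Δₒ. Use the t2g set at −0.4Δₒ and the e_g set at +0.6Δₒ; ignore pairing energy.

-2.4 Δₒ

Configuration: t2g^6 e_g^0.
CFSE = 6(-0.4Δₒ) + 0(0.6Δₒ) = -2.4Δₒ + 0.0Δₒ = -2.4Δₒ.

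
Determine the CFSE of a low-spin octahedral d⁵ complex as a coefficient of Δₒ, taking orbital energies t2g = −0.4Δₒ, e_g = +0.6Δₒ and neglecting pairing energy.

-2.0 Δₒ

Configuration: t2g^5 e_g^0.
CFSE = 5(-0.4Δₒ) + 0(0.6Δₒ) = -2.0Δₒ + 0.0Δₒ = -2.0Δₒ.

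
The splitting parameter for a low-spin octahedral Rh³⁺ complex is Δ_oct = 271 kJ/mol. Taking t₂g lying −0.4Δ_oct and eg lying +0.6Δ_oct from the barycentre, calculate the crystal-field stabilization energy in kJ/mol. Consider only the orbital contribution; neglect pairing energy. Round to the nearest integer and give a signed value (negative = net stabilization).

Rh sits in group 9; removing 3 electrons leaves Rh³⁺ with 9 − 3 = 6 d electrons.
Configuration: t₂g⁶ eg⁰.
Orbital CFSE = 6(-0.4) + 0(0.6) = -2.4Δ_oct = -2.4 × 271 = -650 kJ/mol.

-650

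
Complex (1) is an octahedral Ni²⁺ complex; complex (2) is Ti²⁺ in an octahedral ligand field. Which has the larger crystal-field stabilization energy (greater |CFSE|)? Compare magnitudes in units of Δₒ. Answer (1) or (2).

(1): Ni is in group 10, so Ni²⁺ is d⁸ (10 − 2 = 8); t₂g⁶ eg², CFSE = -1.2Δₒ.
(2): Ti²⁺: group 4, so d-count = 4 − 2 = 2; t2g^2 e_g^0, CFSE = -0.8Δₒ.
So (1) has the larger |CFSE|.

(1)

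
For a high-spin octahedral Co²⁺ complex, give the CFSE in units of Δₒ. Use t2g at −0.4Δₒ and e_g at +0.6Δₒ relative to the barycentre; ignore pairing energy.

Co sits in group 9; removing 2 electrons leaves Co²⁺ with 9 − 2 = 7 d electrons.
Configuration: t2g^5 e_g^2.
CFSE = 5(-0.4Δₒ) + 2(0.6Δₒ) = -2.0Δₒ + 1.2Δₒ = -0.8Δₒ.

-0.8 Δₒ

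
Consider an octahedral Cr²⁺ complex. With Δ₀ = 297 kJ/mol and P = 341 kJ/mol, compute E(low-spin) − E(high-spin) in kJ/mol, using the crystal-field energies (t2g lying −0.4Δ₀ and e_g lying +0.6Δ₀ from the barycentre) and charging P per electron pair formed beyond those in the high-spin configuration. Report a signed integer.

44

Cr sits in group 6; removing 2 electrons leaves Cr²⁺ with 6 − 2 = 4 d electrons.
In the high-spin limit (t2g^3 e_g^1) the orbital term is -0.6Δ₀ = -178 kJ/mol, with no excess pairing.
For low-spin the configuration is t2g^4 e_g^0: orbital energy -1.6 × 297 = -475 kJ/mol, and 1 additional pair relative to high-spin adds 341 kJ/mol, giving -134 kJ/mol.
The difference is -134 − (-178) = 44 kJ/mol, so high-spin lies lower.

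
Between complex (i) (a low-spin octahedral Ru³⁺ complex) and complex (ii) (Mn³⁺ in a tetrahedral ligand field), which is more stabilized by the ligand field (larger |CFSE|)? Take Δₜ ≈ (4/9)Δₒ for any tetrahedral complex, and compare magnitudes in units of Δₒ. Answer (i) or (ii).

(i)

(i): Ru sits in group 8; removing 3 electrons leaves Ru³⁺ with 8 − 3 = 5 d electrons; t₂g⁵ eg⁰, CFSE = -2.0Δₒ.
(ii): Mn³⁺: group 7, so d-count = 7 − 3 = 4; With tetrahedral geometry the complex is necessarily high-spin; e^2 t2^2, CFSE = -0.4Δₜ ≈ -0.18Δₒ.
So (i) has the larger |CFSE|.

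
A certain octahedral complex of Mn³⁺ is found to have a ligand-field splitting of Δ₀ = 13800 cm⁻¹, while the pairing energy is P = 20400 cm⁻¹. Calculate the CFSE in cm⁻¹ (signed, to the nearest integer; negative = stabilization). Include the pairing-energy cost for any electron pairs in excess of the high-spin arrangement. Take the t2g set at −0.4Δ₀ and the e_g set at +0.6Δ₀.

-8280

Mn sits in group 7; removing 3 electrons leaves Mn³⁺ with 7 − 3 = 4 d electrons.
Here Δ₀ < P (13800 < 20400), so the high-spin state is favoured.
Configuration: t2g^3 e_g^1.
Orbital CFSE = -0.6Δ₀ = -0.6 × 13800 = -8280 cm⁻¹.
High-spin has no excess pairs, so no pairing correction applies.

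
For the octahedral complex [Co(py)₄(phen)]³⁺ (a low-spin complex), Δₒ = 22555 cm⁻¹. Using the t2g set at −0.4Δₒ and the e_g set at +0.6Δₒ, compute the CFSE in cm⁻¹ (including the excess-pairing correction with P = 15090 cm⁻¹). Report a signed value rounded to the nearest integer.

Ligand charges: 4×(+0) from py and 1×(+0) from phen sum to +0; with overall charge +3, Co is +3.
Co sits in group 9; removing 3 electrons leaves Co³⁺ with 9 − 3 = 6 d electrons.
The d⁶ electrons fill as t2g^6 e_g^0.
Orbital CFSE = 6(-0.4) + 0(0.6) = -2.4Δₒ = -2.4 × 22555 = -54132 cm⁻¹.
High-spin d⁶ would be t2g^4 e_g^2 with 1 pair; low-spin has 3, so 2 excess pairs cost +2P = +30180 cm⁻¹.
Overall CFSE = -54132 + 30180 = -23952 cm⁻¹.

-23952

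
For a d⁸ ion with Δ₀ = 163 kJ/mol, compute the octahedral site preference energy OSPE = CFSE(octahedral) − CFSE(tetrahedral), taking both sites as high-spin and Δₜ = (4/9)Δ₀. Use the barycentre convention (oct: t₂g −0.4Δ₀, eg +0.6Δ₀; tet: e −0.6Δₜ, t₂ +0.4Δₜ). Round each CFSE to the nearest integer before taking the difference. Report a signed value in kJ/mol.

-138

In an octahedral site d⁸ (HS) is t2g^6 e_g^2, giving CFSE(oct) = -1.2Δ₀ = -196 kJ/mol.
Tetrahedral: e^4 t2^4, CFSE = 4(−0.6) + 4(+0.4) = -0.8Δₜ = -0.8 × (4/9) × 163 = -58 kJ/mol.
Subtracting, OSPE = -196 − (-58) = -138 kJ/mol.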